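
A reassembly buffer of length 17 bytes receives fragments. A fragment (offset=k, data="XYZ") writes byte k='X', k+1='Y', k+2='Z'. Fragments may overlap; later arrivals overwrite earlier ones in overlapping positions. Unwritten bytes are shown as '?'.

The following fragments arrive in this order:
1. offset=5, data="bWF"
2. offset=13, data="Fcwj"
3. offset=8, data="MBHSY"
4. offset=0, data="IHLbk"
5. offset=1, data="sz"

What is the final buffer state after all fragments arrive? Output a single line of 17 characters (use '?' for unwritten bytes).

Fragment 1: offset=5 data="bWF" -> buffer=?????bWF?????????
Fragment 2: offset=13 data="Fcwj" -> buffer=?????bWF?????Fcwj
Fragment 3: offset=8 data="MBHSY" -> buffer=?????bWFMBHSYFcwj
Fragment 4: offset=0 data="IHLbk" -> buffer=IHLbkbWFMBHSYFcwj
Fragment 5: offset=1 data="sz" -> buffer=IszbkbWFMBHSYFcwj

Answer: IszbkbWFMBHSYFcwj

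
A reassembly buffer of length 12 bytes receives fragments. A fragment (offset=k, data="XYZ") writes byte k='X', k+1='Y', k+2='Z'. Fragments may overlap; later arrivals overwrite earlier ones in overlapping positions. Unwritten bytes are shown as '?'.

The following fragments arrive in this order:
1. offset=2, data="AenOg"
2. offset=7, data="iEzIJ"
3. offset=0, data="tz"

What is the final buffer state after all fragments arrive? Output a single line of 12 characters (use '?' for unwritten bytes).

Fragment 1: offset=2 data="AenOg" -> buffer=??AenOg?????
Fragment 2: offset=7 data="iEzIJ" -> buffer=??AenOgiEzIJ
Fragment 3: offset=0 data="tz" -> buffer=tzAenOgiEzIJ

Answer: tzAenOgiEzIJ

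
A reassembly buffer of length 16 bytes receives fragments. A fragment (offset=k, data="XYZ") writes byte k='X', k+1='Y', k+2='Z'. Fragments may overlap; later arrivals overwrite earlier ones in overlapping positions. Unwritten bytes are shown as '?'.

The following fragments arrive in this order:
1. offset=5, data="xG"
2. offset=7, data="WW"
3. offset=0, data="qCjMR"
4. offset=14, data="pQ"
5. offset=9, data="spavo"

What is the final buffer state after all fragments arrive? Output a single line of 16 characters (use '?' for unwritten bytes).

Fragment 1: offset=5 data="xG" -> buffer=?????xG?????????
Fragment 2: offset=7 data="WW" -> buffer=?????xGWW???????
Fragment 3: offset=0 data="qCjMR" -> buffer=qCjMRxGWW???????
Fragment 4: offset=14 data="pQ" -> buffer=qCjMRxGWW?????pQ
Fragment 5: offset=9 data="spavo" -> buffer=qCjMRxGWWspavopQ

Answer: qCjMRxGWWspavopQ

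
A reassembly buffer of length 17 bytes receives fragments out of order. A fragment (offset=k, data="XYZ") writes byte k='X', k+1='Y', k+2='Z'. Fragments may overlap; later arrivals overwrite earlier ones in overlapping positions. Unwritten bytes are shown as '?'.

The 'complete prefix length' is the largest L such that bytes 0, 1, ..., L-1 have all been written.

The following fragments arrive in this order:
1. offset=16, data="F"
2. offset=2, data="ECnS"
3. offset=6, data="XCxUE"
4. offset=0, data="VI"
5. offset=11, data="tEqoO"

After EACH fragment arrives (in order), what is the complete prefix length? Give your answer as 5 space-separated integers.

Answer: 0 0 0 11 17

Derivation:
Fragment 1: offset=16 data="F" -> buffer=????????????????F -> prefix_len=0
Fragment 2: offset=2 data="ECnS" -> buffer=??ECnS??????????F -> prefix_len=0
Fragment 3: offset=6 data="XCxUE" -> buffer=??ECnSXCxUE?????F -> prefix_len=0
Fragment 4: offset=0 data="VI" -> buffer=VIECnSXCxUE?????F -> prefix_len=11
Fragment 5: offset=11 data="tEqoO" -> buffer=VIECnSXCxUEtEqoOF -> prefix_len=17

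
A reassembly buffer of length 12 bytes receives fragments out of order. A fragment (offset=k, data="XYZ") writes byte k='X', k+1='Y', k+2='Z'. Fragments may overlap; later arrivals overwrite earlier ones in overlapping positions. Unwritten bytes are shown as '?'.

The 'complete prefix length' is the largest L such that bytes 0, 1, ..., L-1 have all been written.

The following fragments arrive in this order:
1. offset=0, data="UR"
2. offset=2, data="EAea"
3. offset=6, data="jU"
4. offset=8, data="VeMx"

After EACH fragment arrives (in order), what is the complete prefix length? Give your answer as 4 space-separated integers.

Fragment 1: offset=0 data="UR" -> buffer=UR?????????? -> prefix_len=2
Fragment 2: offset=2 data="EAea" -> buffer=UREAea?????? -> prefix_len=6
Fragment 3: offset=6 data="jU" -> buffer=UREAeajU???? -> prefix_len=8
Fragment 4: offset=8 data="VeMx" -> buffer=UREAeajUVeMx -> prefix_len=12

Answer: 2 6 8 12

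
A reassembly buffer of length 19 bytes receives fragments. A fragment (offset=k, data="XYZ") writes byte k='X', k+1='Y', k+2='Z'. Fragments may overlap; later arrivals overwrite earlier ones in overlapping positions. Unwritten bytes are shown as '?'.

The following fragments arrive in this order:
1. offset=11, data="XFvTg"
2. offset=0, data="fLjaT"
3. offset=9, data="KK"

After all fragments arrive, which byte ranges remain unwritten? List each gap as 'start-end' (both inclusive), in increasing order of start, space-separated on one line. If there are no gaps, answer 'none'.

Answer: 5-8 16-18

Derivation:
Fragment 1: offset=11 len=5
Fragment 2: offset=0 len=5
Fragment 3: offset=9 len=2
Gaps: 5-8 16-18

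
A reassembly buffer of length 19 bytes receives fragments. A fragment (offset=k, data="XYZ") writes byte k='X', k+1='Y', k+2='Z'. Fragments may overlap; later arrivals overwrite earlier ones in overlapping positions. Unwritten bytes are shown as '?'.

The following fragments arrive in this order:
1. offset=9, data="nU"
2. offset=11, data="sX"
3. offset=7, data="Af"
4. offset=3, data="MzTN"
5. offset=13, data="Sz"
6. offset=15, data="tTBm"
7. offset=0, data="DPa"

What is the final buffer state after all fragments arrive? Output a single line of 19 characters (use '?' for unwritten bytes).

Answer: DPaMzTNAfnUsXSztTBm

Derivation:
Fragment 1: offset=9 data="nU" -> buffer=?????????nU????????
Fragment 2: offset=11 data="sX" -> buffer=?????????nUsX??????
Fragment 3: offset=7 data="Af" -> buffer=???????AfnUsX??????
Fragment 4: offset=3 data="MzTN" -> buffer=???MzTNAfnUsX??????
Fragment 5: offset=13 data="Sz" -> buffer=???MzTNAfnUsXSz????
Fragment 6: offset=15 data="tTBm" -> buffer=???MzTNAfnUsXSztTBm
Fragment 7: offset=0 data="DPa" -> buffer=DPaMzTNAfnUsXSztTBm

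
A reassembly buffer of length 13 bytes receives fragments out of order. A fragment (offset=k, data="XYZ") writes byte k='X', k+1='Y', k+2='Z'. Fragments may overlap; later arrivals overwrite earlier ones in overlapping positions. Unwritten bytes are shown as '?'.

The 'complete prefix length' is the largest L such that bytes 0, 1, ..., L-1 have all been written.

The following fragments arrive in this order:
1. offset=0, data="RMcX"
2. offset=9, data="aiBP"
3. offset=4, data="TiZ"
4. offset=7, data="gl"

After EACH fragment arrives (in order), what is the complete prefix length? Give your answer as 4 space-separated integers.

Fragment 1: offset=0 data="RMcX" -> buffer=RMcX????????? -> prefix_len=4
Fragment 2: offset=9 data="aiBP" -> buffer=RMcX?????aiBP -> prefix_len=4
Fragment 3: offset=4 data="TiZ" -> buffer=RMcXTiZ??aiBP -> prefix_len=7
Fragment 4: offset=7 data="gl" -> buffer=RMcXTiZglaiBP -> prefix_len=13

Answer: 4 4 7 13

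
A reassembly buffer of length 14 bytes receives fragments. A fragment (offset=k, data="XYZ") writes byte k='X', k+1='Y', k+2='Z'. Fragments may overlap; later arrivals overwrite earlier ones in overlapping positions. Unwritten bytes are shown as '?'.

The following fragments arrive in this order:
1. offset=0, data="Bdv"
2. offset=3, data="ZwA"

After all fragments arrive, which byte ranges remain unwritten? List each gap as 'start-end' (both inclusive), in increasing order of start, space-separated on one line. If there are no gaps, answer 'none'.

Fragment 1: offset=0 len=3
Fragment 2: offset=3 len=3
Gaps: 6-13

Answer: 6-13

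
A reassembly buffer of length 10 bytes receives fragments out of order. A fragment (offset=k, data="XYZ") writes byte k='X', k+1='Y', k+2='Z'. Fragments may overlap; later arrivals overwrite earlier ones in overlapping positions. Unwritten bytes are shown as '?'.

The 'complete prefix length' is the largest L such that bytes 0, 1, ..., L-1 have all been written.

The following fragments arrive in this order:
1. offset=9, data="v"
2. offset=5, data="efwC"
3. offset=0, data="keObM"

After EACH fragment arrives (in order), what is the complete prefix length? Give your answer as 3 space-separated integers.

Fragment 1: offset=9 data="v" -> buffer=?????????v -> prefix_len=0
Fragment 2: offset=5 data="efwC" -> buffer=?????efwCv -> prefix_len=0
Fragment 3: offset=0 data="keObM" -> buffer=keObMefwCv -> prefix_len=10

Answer: 0 0 10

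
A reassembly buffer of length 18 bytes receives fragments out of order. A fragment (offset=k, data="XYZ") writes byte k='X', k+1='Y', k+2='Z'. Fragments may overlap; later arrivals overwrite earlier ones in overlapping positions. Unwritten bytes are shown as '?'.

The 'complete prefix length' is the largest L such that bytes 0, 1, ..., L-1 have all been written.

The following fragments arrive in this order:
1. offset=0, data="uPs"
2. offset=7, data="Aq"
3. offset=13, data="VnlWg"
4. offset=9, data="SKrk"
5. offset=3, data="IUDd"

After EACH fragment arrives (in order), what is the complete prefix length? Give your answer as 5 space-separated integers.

Answer: 3 3 3 3 18

Derivation:
Fragment 1: offset=0 data="uPs" -> buffer=uPs??????????????? -> prefix_len=3
Fragment 2: offset=7 data="Aq" -> buffer=uPs????Aq????????? -> prefix_len=3
Fragment 3: offset=13 data="VnlWg" -> buffer=uPs????Aq????VnlWg -> prefix_len=3
Fragment 4: offset=9 data="SKrk" -> buffer=uPs????AqSKrkVnlWg -> prefix_len=3
Fragment 5: offset=3 data="IUDd" -> buffer=uPsIUDdAqSKrkVnlWg -> prefix_len=18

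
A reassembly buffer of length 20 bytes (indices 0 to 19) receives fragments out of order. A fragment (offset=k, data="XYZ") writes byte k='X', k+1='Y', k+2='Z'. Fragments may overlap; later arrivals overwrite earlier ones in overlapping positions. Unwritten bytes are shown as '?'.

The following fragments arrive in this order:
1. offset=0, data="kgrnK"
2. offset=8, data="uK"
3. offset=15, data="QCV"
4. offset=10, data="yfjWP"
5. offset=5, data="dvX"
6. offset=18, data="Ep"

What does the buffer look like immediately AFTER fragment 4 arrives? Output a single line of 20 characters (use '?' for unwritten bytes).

Answer: kgrnK???uKyfjWPQCV??

Derivation:
Fragment 1: offset=0 data="kgrnK" -> buffer=kgrnK???????????????
Fragment 2: offset=8 data="uK" -> buffer=kgrnK???uK??????????
Fragment 3: offset=15 data="QCV" -> buffer=kgrnK???uK?????QCV??
Fragment 4: offset=10 data="yfjWP" -> buffer=kgrnK???uKyfjWPQCV??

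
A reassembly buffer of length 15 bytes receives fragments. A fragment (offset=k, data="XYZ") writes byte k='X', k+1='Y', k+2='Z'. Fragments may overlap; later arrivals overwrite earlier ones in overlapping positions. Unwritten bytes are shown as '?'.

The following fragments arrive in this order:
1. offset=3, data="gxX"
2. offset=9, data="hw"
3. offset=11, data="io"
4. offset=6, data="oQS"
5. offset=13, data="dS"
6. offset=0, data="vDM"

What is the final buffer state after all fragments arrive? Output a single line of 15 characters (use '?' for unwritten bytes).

Fragment 1: offset=3 data="gxX" -> buffer=???gxX?????????
Fragment 2: offset=9 data="hw" -> buffer=???gxX???hw????
Fragment 3: offset=11 data="io" -> buffer=???gxX???hwio??
Fragment 4: offset=6 data="oQS" -> buffer=???gxXoQShwio??
Fragment 5: offset=13 data="dS" -> buffer=???gxXoQShwiodS
Fragment 6: offset=0 data="vDM" -> buffer=vDMgxXoQShwiodS

Answer: vDMgxXoQShwiodS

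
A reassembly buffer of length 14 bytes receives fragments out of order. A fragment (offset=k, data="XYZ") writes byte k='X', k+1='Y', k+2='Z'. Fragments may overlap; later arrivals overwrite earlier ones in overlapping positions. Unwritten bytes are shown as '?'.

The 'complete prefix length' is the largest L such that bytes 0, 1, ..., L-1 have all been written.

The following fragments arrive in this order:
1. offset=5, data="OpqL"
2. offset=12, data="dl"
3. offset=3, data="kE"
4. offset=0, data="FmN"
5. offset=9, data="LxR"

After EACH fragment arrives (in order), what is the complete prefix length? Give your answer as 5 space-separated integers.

Fragment 1: offset=5 data="OpqL" -> buffer=?????OpqL????? -> prefix_len=0
Fragment 2: offset=12 data="dl" -> buffer=?????OpqL???dl -> prefix_len=0
Fragment 3: offset=3 data="kE" -> buffer=???kEOpqL???dl -> prefix_len=0
Fragment 4: offset=0 data="FmN" -> buffer=FmNkEOpqL???dl -> prefix_len=9
Fragment 5: offset=9 data="LxR" -> buffer=FmNkEOpqLLxRdl -> prefix_len=14

Answer: 0 0 0 9 14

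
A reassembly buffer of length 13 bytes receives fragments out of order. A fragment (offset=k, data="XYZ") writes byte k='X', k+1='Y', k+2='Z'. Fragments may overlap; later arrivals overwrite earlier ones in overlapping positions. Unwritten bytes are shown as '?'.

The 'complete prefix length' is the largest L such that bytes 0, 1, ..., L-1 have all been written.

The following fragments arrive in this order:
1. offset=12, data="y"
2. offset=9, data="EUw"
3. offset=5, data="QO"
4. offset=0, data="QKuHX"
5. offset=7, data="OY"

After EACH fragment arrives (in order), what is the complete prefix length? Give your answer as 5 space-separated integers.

Answer: 0 0 0 7 13

Derivation:
Fragment 1: offset=12 data="y" -> buffer=????????????y -> prefix_len=0
Fragment 2: offset=9 data="EUw" -> buffer=?????????EUwy -> prefix_len=0
Fragment 3: offset=5 data="QO" -> buffer=?????QO??EUwy -> prefix_len=0
Fragment 4: offset=0 data="QKuHX" -> buffer=QKuHXQO??EUwy -> prefix_len=7
Fragment 5: offset=7 data="OY" -> buffer=QKuHXQOOYEUwy -> prefix_len=13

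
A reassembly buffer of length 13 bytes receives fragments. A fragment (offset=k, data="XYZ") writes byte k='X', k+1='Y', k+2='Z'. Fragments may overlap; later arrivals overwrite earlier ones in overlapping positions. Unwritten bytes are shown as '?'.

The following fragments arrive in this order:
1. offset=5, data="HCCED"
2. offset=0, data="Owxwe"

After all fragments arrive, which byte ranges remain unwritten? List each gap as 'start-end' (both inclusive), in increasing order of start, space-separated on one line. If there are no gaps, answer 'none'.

Answer: 10-12

Derivation:
Fragment 1: offset=5 len=5
Fragment 2: offset=0 len=5
Gaps: 10-12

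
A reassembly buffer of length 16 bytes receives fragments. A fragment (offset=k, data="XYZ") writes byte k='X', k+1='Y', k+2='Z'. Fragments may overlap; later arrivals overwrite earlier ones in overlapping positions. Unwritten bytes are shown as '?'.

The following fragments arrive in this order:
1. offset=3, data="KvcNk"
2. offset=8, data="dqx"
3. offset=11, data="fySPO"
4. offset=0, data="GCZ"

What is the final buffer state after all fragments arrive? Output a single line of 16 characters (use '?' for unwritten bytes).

Answer: GCZKvcNkdqxfySPO

Derivation:
Fragment 1: offset=3 data="KvcNk" -> buffer=???KvcNk????????
Fragment 2: offset=8 data="dqx" -> buffer=???KvcNkdqx?????
Fragment 3: offset=11 data="fySPO" -> buffer=???KvcNkdqxfySPO
Fragment 4: offset=0 data="GCZ" -> buffer=GCZKvcNkdqxfySPO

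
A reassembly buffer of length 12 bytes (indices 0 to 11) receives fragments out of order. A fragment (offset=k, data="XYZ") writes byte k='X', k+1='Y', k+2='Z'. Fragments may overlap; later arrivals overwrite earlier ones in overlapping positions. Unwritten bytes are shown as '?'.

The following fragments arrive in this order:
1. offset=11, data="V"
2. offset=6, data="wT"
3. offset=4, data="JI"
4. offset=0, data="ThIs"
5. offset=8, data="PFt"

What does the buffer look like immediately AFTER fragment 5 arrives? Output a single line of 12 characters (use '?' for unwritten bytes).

Fragment 1: offset=11 data="V" -> buffer=???????????V
Fragment 2: offset=6 data="wT" -> buffer=??????wT???V
Fragment 3: offset=4 data="JI" -> buffer=????JIwT???V
Fragment 4: offset=0 data="ThIs" -> buffer=ThIsJIwT???V
Fragment 5: offset=8 data="PFt" -> buffer=ThIsJIwTPFtV

Answer: ThIsJIwTPFtV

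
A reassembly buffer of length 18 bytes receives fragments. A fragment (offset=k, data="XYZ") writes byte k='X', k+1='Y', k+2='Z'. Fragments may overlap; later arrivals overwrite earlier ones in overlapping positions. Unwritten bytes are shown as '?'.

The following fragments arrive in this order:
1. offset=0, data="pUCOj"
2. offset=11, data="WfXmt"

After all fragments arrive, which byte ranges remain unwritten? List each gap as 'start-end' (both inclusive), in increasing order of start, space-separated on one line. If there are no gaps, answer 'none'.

Fragment 1: offset=0 len=5
Fragment 2: offset=11 len=5
Gaps: 5-10 16-17

Answer: 5-10 16-17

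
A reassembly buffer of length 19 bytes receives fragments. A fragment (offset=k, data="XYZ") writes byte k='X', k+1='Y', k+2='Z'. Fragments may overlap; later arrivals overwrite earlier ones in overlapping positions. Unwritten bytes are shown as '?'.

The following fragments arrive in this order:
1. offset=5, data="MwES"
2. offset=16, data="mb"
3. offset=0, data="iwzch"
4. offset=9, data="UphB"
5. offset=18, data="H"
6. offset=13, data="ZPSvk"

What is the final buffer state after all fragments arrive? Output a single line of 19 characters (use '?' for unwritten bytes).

Answer: iwzchMwESUphBZPSvkH

Derivation:
Fragment 1: offset=5 data="MwES" -> buffer=?????MwES??????????
Fragment 2: offset=16 data="mb" -> buffer=?????MwES???????mb?
Fragment 3: offset=0 data="iwzch" -> buffer=iwzchMwES???????mb?
Fragment 4: offset=9 data="UphB" -> buffer=iwzchMwESUphB???mb?
Fragment 5: offset=18 data="H" -> buffer=iwzchMwESUphB???mbH
Fragment 6: offset=13 data="ZPSvk" -> buffer=iwzchMwESUphBZPSvkH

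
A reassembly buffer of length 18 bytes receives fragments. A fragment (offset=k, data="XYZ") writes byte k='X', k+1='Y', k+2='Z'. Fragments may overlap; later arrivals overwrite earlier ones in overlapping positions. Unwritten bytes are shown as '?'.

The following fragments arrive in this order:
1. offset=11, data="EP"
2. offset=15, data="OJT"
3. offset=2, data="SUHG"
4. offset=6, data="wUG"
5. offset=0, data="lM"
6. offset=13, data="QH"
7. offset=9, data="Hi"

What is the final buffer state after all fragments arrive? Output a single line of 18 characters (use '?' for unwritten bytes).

Fragment 1: offset=11 data="EP" -> buffer=???????????EP?????
Fragment 2: offset=15 data="OJT" -> buffer=???????????EP??OJT
Fragment 3: offset=2 data="SUHG" -> buffer=??SUHG?????EP??OJT
Fragment 4: offset=6 data="wUG" -> buffer=??SUHGwUG??EP??OJT
Fragment 5: offset=0 data="lM" -> buffer=lMSUHGwUG??EP??OJT
Fragment 6: offset=13 data="QH" -> buffer=lMSUHGwUG??EPQHOJT
Fragment 7: offset=9 data="Hi" -> buffer=lMSUHGwUGHiEPQHOJT

Answer: lMSUHGwUGHiEPQHOJT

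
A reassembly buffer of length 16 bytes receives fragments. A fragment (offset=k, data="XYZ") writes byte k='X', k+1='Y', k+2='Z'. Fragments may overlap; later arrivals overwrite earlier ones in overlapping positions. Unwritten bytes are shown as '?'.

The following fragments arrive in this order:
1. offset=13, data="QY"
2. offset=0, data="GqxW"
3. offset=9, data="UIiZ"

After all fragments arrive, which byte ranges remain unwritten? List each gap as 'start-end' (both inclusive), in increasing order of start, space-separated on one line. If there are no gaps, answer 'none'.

Fragment 1: offset=13 len=2
Fragment 2: offset=0 len=4
Fragment 3: offset=9 len=4
Gaps: 4-8 15-15

Answer: 4-8 15-15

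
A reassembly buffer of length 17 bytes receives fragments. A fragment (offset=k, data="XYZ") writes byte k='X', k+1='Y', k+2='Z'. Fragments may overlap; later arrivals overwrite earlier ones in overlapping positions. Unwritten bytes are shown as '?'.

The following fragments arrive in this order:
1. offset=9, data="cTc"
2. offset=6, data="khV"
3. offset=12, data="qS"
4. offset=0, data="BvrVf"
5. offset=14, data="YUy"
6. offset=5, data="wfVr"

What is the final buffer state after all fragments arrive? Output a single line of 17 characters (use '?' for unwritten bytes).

Fragment 1: offset=9 data="cTc" -> buffer=?????????cTc?????
Fragment 2: offset=6 data="khV" -> buffer=??????khVcTc?????
Fragment 3: offset=12 data="qS" -> buffer=??????khVcTcqS???
Fragment 4: offset=0 data="BvrVf" -> buffer=BvrVf?khVcTcqS???
Fragment 5: offset=14 data="YUy" -> buffer=BvrVf?khVcTcqSYUy
Fragment 6: offset=5 data="wfVr" -> buffer=BvrVfwfVrcTcqSYUy

Answer: BvrVfwfVrcTcqSYUy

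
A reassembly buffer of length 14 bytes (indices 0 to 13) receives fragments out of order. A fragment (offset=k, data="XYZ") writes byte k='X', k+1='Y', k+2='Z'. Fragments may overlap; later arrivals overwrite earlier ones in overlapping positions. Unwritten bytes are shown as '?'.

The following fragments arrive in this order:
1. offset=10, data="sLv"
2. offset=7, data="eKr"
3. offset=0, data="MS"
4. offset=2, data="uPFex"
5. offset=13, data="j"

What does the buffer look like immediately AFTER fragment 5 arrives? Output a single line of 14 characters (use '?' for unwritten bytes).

Answer: MSuPFexeKrsLvj

Derivation:
Fragment 1: offset=10 data="sLv" -> buffer=??????????sLv?
Fragment 2: offset=7 data="eKr" -> buffer=???????eKrsLv?
Fragment 3: offset=0 data="MS" -> buffer=MS?????eKrsLv?
Fragment 4: offset=2 data="uPFex" -> buffer=MSuPFexeKrsLv?
Fragment 5: offset=13 data="j" -> buffer=MSuPFexeKrsLvj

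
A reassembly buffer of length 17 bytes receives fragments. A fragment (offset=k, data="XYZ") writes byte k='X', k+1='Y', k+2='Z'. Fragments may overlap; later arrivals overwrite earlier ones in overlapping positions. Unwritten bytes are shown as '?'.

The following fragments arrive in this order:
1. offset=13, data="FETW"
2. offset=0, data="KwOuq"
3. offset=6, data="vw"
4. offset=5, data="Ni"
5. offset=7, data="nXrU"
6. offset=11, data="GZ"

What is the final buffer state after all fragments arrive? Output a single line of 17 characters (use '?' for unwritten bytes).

Fragment 1: offset=13 data="FETW" -> buffer=?????????????FETW
Fragment 2: offset=0 data="KwOuq" -> buffer=KwOuq????????FETW
Fragment 3: offset=6 data="vw" -> buffer=KwOuq?vw?????FETW
Fragment 4: offset=5 data="Ni" -> buffer=KwOuqNiw?????FETW
Fragment 5: offset=7 data="nXrU" -> buffer=KwOuqNinXrU??FETW
Fragment 6: offset=11 data="GZ" -> buffer=KwOuqNinXrUGZFETW

Answer: KwOuqNinXrUGZFETW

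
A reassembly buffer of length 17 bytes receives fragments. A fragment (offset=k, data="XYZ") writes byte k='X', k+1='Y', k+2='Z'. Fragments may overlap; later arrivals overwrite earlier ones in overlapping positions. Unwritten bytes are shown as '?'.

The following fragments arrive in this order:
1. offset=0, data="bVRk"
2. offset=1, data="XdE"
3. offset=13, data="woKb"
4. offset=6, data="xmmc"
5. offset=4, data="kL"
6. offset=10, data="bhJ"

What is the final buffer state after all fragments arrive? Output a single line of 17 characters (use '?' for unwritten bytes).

Answer: bXdEkLxmmcbhJwoKb

Derivation:
Fragment 1: offset=0 data="bVRk" -> buffer=bVRk?????????????
Fragment 2: offset=1 data="XdE" -> buffer=bXdE?????????????
Fragment 3: offset=13 data="woKb" -> buffer=bXdE?????????woKb
Fragment 4: offset=6 data="xmmc" -> buffer=bXdE??xmmc???woKb
Fragment 5: offset=4 data="kL" -> buffer=bXdEkLxmmc???woKb
Fragment 6: offset=10 data="bhJ" -> buffer=bXdEkLxmmcbhJwoKb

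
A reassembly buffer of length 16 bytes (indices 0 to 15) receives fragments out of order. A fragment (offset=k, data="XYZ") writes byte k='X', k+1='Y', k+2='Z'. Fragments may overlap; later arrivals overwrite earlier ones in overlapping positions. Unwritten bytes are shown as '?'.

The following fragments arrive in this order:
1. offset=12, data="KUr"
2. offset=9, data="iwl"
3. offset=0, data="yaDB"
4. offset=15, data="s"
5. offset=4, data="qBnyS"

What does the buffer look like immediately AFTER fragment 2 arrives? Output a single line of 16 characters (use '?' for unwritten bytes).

Answer: ?????????iwlKUr?

Derivation:
Fragment 1: offset=12 data="KUr" -> buffer=????????????KUr?
Fragment 2: offset=9 data="iwl" -> buffer=?????????iwlKUr?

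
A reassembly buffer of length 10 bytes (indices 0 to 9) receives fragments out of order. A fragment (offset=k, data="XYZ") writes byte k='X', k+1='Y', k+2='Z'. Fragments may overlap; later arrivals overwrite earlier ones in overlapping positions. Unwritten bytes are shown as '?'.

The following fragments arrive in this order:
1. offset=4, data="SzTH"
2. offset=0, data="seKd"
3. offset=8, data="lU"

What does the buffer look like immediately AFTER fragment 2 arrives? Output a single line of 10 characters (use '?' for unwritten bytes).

Answer: seKdSzTH??

Derivation:
Fragment 1: offset=4 data="SzTH" -> buffer=????SzTH??
Fragment 2: offset=0 data="seKd" -> buffer=seKdSzTH??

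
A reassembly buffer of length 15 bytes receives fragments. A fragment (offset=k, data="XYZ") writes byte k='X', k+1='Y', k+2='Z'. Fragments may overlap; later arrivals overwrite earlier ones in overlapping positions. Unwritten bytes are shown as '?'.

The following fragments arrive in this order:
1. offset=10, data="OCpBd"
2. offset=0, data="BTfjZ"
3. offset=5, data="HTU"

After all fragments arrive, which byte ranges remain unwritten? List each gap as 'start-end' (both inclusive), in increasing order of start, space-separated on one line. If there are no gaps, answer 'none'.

Answer: 8-9

Derivation:
Fragment 1: offset=10 len=5
Fragment 2: offset=0 len=5
Fragment 3: offset=5 len=3
Gaps: 8-9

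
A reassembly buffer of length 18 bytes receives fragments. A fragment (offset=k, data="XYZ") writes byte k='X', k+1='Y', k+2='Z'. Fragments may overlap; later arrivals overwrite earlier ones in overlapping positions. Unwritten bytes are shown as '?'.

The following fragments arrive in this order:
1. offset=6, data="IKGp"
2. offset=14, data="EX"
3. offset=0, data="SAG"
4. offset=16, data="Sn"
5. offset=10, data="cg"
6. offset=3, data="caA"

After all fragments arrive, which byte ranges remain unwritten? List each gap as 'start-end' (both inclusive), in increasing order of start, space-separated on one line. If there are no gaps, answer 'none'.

Fragment 1: offset=6 len=4
Fragment 2: offset=14 len=2
Fragment 3: offset=0 len=3
Fragment 4: offset=16 len=2
Fragment 5: offset=10 len=2
Fragment 6: offset=3 len=3
Gaps: 12-13

Answer: 12-13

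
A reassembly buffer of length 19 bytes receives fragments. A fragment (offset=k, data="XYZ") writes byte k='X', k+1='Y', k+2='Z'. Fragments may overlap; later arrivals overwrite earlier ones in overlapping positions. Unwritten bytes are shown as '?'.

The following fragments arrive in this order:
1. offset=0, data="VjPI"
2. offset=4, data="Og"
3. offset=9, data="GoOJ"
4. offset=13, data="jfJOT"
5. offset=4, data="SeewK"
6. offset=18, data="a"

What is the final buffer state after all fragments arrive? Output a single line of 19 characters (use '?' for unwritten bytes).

Answer: VjPISeewKGoOJjfJOTa

Derivation:
Fragment 1: offset=0 data="VjPI" -> buffer=VjPI???????????????
Fragment 2: offset=4 data="Og" -> buffer=VjPIOg?????????????
Fragment 3: offset=9 data="GoOJ" -> buffer=VjPIOg???GoOJ??????
Fragment 4: offset=13 data="jfJOT" -> buffer=VjPIOg???GoOJjfJOT?
Fragment 5: offset=4 data="SeewK" -> buffer=VjPISeewKGoOJjfJOT?
Fragment 6: offset=18 data="a" -> buffer=VjPISeewKGoOJjfJOTa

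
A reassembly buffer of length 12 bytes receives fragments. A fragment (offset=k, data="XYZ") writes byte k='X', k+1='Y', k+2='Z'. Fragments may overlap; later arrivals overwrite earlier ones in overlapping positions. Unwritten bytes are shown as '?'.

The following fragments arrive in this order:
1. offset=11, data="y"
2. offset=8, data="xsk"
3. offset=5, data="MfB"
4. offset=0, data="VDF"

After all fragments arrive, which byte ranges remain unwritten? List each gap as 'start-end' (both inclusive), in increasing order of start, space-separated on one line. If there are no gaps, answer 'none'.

Fragment 1: offset=11 len=1
Fragment 2: offset=8 len=3
Fragment 3: offset=5 len=3
Fragment 4: offset=0 len=3
Gaps: 3-4

Answer: 3-4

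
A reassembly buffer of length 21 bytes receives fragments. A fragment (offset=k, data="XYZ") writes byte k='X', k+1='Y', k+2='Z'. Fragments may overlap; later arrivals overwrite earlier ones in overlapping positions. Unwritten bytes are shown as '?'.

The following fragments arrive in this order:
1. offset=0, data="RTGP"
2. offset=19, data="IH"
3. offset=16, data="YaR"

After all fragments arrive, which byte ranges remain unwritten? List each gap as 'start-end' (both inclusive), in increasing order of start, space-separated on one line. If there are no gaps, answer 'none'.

Fragment 1: offset=0 len=4
Fragment 2: offset=19 len=2
Fragment 3: offset=16 len=3
Gaps: 4-15

Answer: 4-15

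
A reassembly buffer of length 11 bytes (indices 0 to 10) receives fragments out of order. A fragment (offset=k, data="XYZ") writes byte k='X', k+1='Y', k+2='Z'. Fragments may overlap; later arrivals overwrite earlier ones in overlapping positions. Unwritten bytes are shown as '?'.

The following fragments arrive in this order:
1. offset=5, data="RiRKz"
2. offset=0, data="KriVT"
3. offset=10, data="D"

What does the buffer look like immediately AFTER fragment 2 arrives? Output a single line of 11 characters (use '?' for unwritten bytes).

Fragment 1: offset=5 data="RiRKz" -> buffer=?????RiRKz?
Fragment 2: offset=0 data="KriVT" -> buffer=KriVTRiRKz?

Answer: KriVTRiRKz?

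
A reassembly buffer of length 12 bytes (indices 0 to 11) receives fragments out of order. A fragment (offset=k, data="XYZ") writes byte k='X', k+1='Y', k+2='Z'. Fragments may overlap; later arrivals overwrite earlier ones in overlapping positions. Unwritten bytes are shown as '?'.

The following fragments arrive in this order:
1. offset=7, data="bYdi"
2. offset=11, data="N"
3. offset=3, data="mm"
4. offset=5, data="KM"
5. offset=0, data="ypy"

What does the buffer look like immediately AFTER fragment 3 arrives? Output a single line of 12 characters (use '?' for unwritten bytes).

Fragment 1: offset=7 data="bYdi" -> buffer=???????bYdi?
Fragment 2: offset=11 data="N" -> buffer=???????bYdiN
Fragment 3: offset=3 data="mm" -> buffer=???mm??bYdiN

Answer: ???mm??bYdiN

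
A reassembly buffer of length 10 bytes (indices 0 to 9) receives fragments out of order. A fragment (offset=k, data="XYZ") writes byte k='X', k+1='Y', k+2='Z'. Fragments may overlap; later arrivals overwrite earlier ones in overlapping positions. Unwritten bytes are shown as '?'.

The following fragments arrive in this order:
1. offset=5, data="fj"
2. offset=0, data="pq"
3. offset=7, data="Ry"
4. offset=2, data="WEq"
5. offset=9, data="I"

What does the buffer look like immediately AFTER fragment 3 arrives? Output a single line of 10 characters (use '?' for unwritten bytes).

Answer: pq???fjRy?

Derivation:
Fragment 1: offset=5 data="fj" -> buffer=?????fj???
Fragment 2: offset=0 data="pq" -> buffer=pq???fj???
Fragment 3: offset=7 data="Ry" -> buffer=pq???fjRy?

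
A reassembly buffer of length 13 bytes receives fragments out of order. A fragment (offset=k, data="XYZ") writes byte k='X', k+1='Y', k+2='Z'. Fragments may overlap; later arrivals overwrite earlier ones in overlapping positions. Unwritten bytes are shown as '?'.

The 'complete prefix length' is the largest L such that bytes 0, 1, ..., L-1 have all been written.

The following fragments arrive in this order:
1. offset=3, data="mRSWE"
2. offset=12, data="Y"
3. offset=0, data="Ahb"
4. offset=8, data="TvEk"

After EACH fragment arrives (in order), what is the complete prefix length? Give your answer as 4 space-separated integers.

Answer: 0 0 8 13

Derivation:
Fragment 1: offset=3 data="mRSWE" -> buffer=???mRSWE????? -> prefix_len=0
Fragment 2: offset=12 data="Y" -> buffer=???mRSWE????Y -> prefix_len=0
Fragment 3: offset=0 data="Ahb" -> buffer=AhbmRSWE????Y -> prefix_len=8
Fragment 4: offset=8 data="TvEk" -> buffer=AhbmRSWETvEkY -> prefix_len=13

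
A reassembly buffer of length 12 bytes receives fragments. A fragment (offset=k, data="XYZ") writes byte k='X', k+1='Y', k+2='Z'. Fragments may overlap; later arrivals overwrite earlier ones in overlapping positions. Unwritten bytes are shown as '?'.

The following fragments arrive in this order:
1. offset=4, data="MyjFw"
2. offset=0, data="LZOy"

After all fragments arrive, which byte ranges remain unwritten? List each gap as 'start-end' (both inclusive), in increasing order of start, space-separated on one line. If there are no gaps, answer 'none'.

Answer: 9-11

Derivation:
Fragment 1: offset=4 len=5
Fragment 2: offset=0 len=4
Gaps: 9-11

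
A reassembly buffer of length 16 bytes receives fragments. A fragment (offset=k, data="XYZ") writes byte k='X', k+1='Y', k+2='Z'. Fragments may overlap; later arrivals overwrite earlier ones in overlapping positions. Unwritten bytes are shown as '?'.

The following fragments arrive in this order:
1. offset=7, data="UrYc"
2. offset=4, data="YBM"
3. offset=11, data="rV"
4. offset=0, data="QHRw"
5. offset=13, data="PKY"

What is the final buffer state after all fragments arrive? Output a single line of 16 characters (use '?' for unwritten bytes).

Answer: QHRwYBMUrYcrVPKY

Derivation:
Fragment 1: offset=7 data="UrYc" -> buffer=???????UrYc?????
Fragment 2: offset=4 data="YBM" -> buffer=????YBMUrYc?????
Fragment 3: offset=11 data="rV" -> buffer=????YBMUrYcrV???
Fragment 4: offset=0 data="QHRw" -> buffer=QHRwYBMUrYcrV???
Fragment 5: offset=13 data="PKY" -> buffer=QHRwYBMUrYcrVPKY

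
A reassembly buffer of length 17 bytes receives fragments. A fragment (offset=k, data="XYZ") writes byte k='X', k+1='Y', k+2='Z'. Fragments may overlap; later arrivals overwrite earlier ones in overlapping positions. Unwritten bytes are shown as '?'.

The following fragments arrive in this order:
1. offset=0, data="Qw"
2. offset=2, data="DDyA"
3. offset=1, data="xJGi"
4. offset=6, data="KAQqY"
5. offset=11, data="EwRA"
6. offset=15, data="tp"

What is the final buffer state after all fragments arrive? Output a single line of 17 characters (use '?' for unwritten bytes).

Fragment 1: offset=0 data="Qw" -> buffer=Qw???????????????
Fragment 2: offset=2 data="DDyA" -> buffer=QwDDyA???????????
Fragment 3: offset=1 data="xJGi" -> buffer=QxJGiA???????????
Fragment 4: offset=6 data="KAQqY" -> buffer=QxJGiAKAQqY??????
Fragment 5: offset=11 data="EwRA" -> buffer=QxJGiAKAQqYEwRA??
Fragment 6: offset=15 data="tp" -> buffer=QxJGiAKAQqYEwRAtp

Answer: QxJGiAKAQqYEwRAtp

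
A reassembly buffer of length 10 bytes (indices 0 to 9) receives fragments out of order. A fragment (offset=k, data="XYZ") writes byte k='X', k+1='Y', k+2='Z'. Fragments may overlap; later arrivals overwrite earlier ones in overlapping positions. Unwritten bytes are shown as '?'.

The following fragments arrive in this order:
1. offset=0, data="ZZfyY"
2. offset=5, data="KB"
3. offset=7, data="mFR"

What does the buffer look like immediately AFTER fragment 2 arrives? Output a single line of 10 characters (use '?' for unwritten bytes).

Answer: ZZfyYKB???

Derivation:
Fragment 1: offset=0 data="ZZfyY" -> buffer=ZZfyY?????
Fragment 2: offset=5 data="KB" -> buffer=ZZfyYKB???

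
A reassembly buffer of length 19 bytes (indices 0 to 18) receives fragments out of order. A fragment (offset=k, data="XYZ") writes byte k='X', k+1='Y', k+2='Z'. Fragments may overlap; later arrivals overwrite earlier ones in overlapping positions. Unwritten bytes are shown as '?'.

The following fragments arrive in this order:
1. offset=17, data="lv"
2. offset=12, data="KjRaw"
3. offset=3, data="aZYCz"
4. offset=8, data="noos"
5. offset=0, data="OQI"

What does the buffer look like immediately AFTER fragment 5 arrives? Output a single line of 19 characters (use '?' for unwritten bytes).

Answer: OQIaZYCznoosKjRawlv

Derivation:
Fragment 1: offset=17 data="lv" -> buffer=?????????????????lv
Fragment 2: offset=12 data="KjRaw" -> buffer=????????????KjRawlv
Fragment 3: offset=3 data="aZYCz" -> buffer=???aZYCz????KjRawlv
Fragment 4: offset=8 data="noos" -> buffer=???aZYCznoosKjRawlv
Fragment 5: offset=0 data="OQI" -> buffer=OQIaZYCznoosKjRawlv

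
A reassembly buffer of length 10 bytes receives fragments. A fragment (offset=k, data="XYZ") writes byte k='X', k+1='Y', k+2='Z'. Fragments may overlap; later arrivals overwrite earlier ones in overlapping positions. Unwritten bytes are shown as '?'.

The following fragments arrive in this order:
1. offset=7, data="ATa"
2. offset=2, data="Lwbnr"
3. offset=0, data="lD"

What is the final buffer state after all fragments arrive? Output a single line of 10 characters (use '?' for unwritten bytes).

Fragment 1: offset=7 data="ATa" -> buffer=???????ATa
Fragment 2: offset=2 data="Lwbnr" -> buffer=??LwbnrATa
Fragment 3: offset=0 data="lD" -> buffer=lDLwbnrATa

Answer: lDLwbnrATa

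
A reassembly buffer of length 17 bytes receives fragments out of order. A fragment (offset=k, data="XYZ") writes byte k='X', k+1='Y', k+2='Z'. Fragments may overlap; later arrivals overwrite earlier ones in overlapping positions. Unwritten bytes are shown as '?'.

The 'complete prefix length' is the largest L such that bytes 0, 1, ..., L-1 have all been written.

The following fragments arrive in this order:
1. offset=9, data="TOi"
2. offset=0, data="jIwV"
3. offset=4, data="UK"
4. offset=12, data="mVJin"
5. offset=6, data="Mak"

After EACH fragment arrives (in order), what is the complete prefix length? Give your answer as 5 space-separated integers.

Answer: 0 4 6 6 17

Derivation:
Fragment 1: offset=9 data="TOi" -> buffer=?????????TOi????? -> prefix_len=0
Fragment 2: offset=0 data="jIwV" -> buffer=jIwV?????TOi????? -> prefix_len=4
Fragment 3: offset=4 data="UK" -> buffer=jIwVUK???TOi????? -> prefix_len=6
Fragment 4: offset=12 data="mVJin" -> buffer=jIwVUK???TOimVJin -> prefix_len=6
Fragment 5: offset=6 data="Mak" -> buffer=jIwVUKMakTOimVJin -> prefix_len=17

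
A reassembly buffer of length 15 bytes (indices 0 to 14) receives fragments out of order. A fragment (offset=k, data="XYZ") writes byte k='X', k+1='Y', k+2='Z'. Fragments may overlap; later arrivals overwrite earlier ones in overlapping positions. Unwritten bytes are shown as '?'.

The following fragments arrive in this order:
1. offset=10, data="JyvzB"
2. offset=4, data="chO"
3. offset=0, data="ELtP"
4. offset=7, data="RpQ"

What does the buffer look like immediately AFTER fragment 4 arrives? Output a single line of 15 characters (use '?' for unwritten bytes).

Fragment 1: offset=10 data="JyvzB" -> buffer=??????????JyvzB
Fragment 2: offset=4 data="chO" -> buffer=????chO???JyvzB
Fragment 3: offset=0 data="ELtP" -> buffer=ELtPchO???JyvzB
Fragment 4: offset=7 data="RpQ" -> buffer=ELtPchORpQJyvzB

Answer: ELtPchORpQJyvzB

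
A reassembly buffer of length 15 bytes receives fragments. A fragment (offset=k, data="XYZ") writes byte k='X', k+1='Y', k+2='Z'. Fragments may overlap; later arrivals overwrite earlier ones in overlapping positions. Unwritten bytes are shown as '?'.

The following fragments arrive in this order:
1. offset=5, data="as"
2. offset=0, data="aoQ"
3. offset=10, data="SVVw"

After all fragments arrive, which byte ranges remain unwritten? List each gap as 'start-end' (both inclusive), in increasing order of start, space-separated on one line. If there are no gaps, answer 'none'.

Answer: 3-4 7-9 14-14

Derivation:
Fragment 1: offset=5 len=2
Fragment 2: offset=0 len=3
Fragment 3: offset=10 len=4
Gaps: 3-4 7-9 14-14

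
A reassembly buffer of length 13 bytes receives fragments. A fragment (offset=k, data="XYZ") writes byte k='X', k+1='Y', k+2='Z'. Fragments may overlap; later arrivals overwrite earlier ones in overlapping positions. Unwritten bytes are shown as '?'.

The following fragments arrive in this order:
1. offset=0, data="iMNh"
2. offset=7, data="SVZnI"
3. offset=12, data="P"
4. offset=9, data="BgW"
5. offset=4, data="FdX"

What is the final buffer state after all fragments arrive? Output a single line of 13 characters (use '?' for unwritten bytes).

Answer: iMNhFdXSVBgWP

Derivation:
Fragment 1: offset=0 data="iMNh" -> buffer=iMNh?????????
Fragment 2: offset=7 data="SVZnI" -> buffer=iMNh???SVZnI?
Fragment 3: offset=12 data="P" -> buffer=iMNh???SVZnIP
Fragment 4: offset=9 data="BgW" -> buffer=iMNh???SVBgWP
Fragment 5: offset=4 data="FdX" -> buffer=iMNhFdXSVBgWP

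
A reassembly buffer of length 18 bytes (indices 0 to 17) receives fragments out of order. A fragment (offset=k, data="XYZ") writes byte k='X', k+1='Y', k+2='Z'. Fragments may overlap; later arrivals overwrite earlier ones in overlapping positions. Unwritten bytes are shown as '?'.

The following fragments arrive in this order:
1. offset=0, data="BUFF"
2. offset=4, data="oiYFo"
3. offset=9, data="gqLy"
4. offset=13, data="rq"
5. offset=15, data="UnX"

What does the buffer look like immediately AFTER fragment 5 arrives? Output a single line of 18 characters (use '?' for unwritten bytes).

Fragment 1: offset=0 data="BUFF" -> buffer=BUFF??????????????
Fragment 2: offset=4 data="oiYFo" -> buffer=BUFFoiYFo?????????
Fragment 3: offset=9 data="gqLy" -> buffer=BUFFoiYFogqLy?????
Fragment 4: offset=13 data="rq" -> buffer=BUFFoiYFogqLyrq???
Fragment 5: offset=15 data="UnX" -> buffer=BUFFoiYFogqLyrqUnX

Answer: BUFFoiYFogqLyrqUnX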